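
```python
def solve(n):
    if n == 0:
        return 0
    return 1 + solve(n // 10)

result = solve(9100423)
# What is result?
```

Count of digits of 9100423: 7

Answer: 7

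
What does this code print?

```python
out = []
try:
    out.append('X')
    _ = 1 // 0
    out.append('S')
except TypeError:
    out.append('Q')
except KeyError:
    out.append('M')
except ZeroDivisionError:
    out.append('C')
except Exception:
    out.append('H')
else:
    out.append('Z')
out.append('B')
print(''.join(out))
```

Execution trace: 'X' (try body) → 'C' (except ZeroDivisionError) → 'B' (after the try/except). Output: XCB

Answer: XCB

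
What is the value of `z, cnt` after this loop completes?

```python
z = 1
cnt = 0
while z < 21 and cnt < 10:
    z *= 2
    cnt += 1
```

Double until >= 21 or 10 iterations
`z, cnt` takes the values: (1, 0) → (2, 0) → (2, 1) → (4, 1) → (4, 2) → (8, 2) → (8, 3) → (16, 3) → (16, 4) → (32, 4) → (32, 5)

Answer: 32, 5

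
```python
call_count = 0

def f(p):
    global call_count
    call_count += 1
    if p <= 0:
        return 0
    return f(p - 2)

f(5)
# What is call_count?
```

Linear recursion stepping by 2: 4 calls from p=5 down to ≤0.

Answer: 4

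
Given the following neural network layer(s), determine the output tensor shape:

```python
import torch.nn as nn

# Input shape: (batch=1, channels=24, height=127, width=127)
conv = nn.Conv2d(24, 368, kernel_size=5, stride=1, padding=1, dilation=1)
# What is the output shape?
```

Input: (1, 24, 127, 127) -> Output: (1, 368, 125, 125)

Answer: (1, 368, 125, 125)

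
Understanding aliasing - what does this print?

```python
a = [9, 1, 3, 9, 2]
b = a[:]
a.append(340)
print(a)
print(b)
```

Key concept: slice [:] creates copy.
Step by step:
`a = [9, 1, 3, 9, 2]` → a = [9, 1, 3, 9, 2]
`b = a[:]` → b = [9, 1, 3, 9, 2]
`a.append(340)` → a = [9, 1, 3, 9, 2, 340]
`print(a)` → prints [9, 1, 3, 9, 2, 340]
`print(b)` → prints [9, 1, 3, 9, 2]

Answer:
[9, 1, 3, 9, 2, 340]
[9, 1, 3, 9, 2]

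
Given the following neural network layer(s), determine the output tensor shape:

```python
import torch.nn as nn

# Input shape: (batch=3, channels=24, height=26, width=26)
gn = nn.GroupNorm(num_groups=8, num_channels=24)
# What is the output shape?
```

Input: (3, 24, 26, 26) -> Output: (3, 24, 26, 26)

Answer: (3, 24, 26, 26)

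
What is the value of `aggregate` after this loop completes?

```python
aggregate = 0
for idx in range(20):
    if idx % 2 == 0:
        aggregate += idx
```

Sum of even numbers 0 to 19
`aggregate` takes the values: 0 → 2 → 6 → 12 → 20 → 30 → 42 → 56 → 72 → 90

Answer: 90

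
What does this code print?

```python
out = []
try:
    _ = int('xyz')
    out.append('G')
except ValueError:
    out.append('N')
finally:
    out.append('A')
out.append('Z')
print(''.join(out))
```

Execution trace: 'N' (except ValueError) → 'A' (finally) → 'Z' (after the try/except). Output: NAZ

Answer: NAZ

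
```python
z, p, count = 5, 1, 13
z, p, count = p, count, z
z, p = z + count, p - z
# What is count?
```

Trace:
`z, p, count = 5, 1, 13` → z = 5; p = 1; count = 13
`z, p, count = p, count, z` → z = 1; p = 13; count = 5
`z, p = z + count, p - z` → z = 6; p = 12
So count = 5

Answer: 5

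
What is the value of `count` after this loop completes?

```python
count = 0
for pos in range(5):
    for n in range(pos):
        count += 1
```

Triangle number: 0+1+2+...+4
`count` takes the values: 0 → 1 → 2 → 3 → 4 → 5 → 6 → 7 → 8 → 9 → 10

Answer: 10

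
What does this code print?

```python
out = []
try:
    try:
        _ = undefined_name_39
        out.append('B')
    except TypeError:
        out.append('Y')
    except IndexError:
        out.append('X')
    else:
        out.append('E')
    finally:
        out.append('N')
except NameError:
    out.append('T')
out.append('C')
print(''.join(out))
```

Execution trace: 'N' (finally) → 'T' (outer except NameError) → 'C' (after the try/except). Output: NTC

Answer: NTC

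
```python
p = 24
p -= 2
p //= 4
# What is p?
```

Trace:
`p = 24` → p = 24
`p -= 2` → p = 22
`p //= 4` → p = 5
So p = 5

Answer: 5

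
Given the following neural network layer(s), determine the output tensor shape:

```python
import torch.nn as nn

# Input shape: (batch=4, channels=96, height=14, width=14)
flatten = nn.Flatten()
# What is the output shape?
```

Input: (4, 96, 14, 14) -> Output: (4, 18816)

Answer: (4, 18816)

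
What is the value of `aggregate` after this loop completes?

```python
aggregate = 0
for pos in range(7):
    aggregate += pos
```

Sum of 0 to 6 = 21
`aggregate` takes the values: 0 → 1 → 3 → 6 → 10 → 15 → 21

Answer: 21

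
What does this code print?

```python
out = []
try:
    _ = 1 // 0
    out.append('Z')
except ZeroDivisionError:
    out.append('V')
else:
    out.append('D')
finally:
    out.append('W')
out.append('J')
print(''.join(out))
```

Execution trace: 'V' (except ZeroDivisionError) → 'W' (finally) → 'J' (after the try/except). Output: VWJ

Answer: VWJ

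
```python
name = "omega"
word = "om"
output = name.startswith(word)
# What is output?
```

Trace:
`name = "omega"` → name = 'omega'
`word = "om"` → word = 'om'
`output = name.startswith(word)` → output = True
So output = True

Answer: True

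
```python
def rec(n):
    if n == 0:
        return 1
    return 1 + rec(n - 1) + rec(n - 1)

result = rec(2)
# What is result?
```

rec(n) = 1 + 2·rec(n-1), rec(0)=1. Closed form: (1+1)·2^2 - 1 = 7.

Answer: 7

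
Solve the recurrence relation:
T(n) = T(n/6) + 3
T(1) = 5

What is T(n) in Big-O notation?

Each step divides n by 6 and adds 3. After log_6(n) steps we reach T(1)=5. So T(n) = 3·log_6(n) + 5 = O(log n).

Answer: O(log n)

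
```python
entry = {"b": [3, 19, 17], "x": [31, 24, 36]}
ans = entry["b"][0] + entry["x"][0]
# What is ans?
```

Trace:
`entry = {"b": [3, 19, 17], "x": [31, 24, 36]}` → entry = {'b': [3, 19, 17], 'x': [31, 24, 36]}
`ans = entry["b"][0] + entry["x"][0]` → ans = 34
So ans = 34

Answer: 34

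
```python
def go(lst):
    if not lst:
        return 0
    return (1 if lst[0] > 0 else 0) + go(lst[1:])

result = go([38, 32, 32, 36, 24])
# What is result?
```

Count of positive elements in [38, 32, 32, 36, 24] = 5

Answer: 5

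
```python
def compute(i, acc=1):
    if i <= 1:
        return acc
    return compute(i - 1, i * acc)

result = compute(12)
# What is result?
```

Accumulator trace (n, acc): (12, 1) -> (11, 12) -> (10, 132) -> (9, 1320) -> (8, 11880) -> (7, 95040) -> (6, 665280) -> (5, 3991680) -> (4, 19958400) -> (3, 79833600) -> (2, 239500800) -> (1, 479001600) -> return 479001600

Answer: 479001600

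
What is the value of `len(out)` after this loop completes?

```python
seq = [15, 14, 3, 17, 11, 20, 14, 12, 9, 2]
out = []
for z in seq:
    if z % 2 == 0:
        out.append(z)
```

Count even numbers in [15, 14, 3, 17, 11, 20, 14, 12, 9, 2]
`out` takes the values: [] → [14] → [14, 20] → [14, 20, 14] → [14, 20, 14, 12] → [14, 20, 14, 12, 2]
So `len(out)` = 5

Answer: 5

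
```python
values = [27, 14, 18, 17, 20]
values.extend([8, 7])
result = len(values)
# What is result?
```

Trace:
`values = [27, 14, 18, 17, 20]` → values = [27, 14, 18, 17, 20]
`values.extend([8, 7])` → values = [27, 14, 18, 17, 20, 8, 7]
`result = len(values)` → result = 7
So result = 7

Answer: 7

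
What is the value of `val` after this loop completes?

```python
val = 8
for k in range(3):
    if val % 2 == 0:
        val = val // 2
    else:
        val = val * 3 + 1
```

Collatz-style transformation from 8
`val` takes the values: 8 → 4 → 2 → 1

Answer: 1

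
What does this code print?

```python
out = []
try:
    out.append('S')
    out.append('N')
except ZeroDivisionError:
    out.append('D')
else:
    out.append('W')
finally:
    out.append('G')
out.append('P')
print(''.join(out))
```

Execution trace: 'S' (try body) → 'N' (try body, no exception) → 'W' (else) → 'G' (finally) → 'P' (after the try/except). Output: SNWGP

Answer: SNWGP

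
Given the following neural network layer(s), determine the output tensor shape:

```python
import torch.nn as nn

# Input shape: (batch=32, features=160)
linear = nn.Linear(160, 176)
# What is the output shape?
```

Input: (32, 160) -> Output: (32, 176)

Answer: (32, 176)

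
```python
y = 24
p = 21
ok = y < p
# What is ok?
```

Trace:
`y = 24` → y = 24
`p = 21` → p = 21
`ok = y < p` → ok = False
So ok = False

Answer: False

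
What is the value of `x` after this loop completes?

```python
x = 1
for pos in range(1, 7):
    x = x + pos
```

Start at 1, add 1 through 6
`x` takes the values: 1 → 2 → 4 → 7 → 11 → 16 → 22

Answer: 22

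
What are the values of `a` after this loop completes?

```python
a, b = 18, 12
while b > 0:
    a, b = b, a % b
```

GCD of 18 and 12
`a` takes the values: 18 → 12 → 6

Answer: 6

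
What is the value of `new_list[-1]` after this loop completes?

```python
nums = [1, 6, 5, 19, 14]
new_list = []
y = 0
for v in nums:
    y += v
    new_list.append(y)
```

Cumulative sum ends at 45
`new_list` takes the values: [] → [1] → [1, 7] → [1, 7, 12] → [1, 7, 12, 31] → [1, 7, 12, 31, 45]
So `new_list[-1]` = 45

Answer: 45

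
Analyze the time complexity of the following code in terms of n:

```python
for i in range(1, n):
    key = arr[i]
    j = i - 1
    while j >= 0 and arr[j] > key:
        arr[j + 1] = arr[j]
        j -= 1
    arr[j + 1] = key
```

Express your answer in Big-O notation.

This is Insertion sort. Time complexity: O(n²).

Answer: O(n²)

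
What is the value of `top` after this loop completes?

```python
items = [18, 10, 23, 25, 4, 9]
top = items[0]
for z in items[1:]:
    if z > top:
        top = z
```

Maximum of [18, 10, 23, 25, 4, 9]
`top` takes the values: 18 → 23 → 25

Answer: 25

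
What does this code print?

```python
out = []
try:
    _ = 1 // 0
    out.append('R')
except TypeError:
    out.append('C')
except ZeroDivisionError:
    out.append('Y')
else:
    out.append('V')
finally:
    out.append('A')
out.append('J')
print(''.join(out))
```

Execution trace: 'Y' (except ZeroDivisionError) → 'A' (finally) → 'J' (after the try/except). Output: YAJ

Answer: YAJ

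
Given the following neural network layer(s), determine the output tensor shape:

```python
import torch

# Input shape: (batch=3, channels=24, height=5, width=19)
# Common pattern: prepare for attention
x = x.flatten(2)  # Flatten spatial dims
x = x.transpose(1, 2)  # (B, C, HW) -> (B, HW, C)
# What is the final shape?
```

Input: (3, 24, 5, 19) -> after flatten(2): (3, 24, 95) -> Output: (3, 95, 24)

Answer: (3, 95, 24)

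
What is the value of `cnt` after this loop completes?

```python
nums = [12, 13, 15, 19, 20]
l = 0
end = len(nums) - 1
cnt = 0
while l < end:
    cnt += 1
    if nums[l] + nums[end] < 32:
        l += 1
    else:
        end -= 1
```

Steps to find pair summing to 32
`cnt` takes the values: 0 → 1 → 2 → 3 → 4

Answer: 4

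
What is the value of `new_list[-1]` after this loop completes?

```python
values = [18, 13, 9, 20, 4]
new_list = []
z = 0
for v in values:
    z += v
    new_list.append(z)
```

Cumulative sum ends at 64
`new_list` takes the values: [] → [18] → [18, 31] → [18, 31, 40] → [18, 31, 40, 60] → [18, 31, 40, 60, 64]
So `new_list[-1]` = 64

Answer: 64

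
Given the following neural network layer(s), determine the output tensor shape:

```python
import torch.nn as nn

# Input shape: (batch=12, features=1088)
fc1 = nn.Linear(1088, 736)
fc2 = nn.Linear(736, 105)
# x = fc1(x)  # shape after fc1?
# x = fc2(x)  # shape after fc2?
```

Input: (12, 1088) -> after fc1: (12, 736) -> Output: (12, 105)

Answer: (12, 105)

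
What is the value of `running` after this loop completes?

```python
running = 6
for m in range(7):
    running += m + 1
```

Start at 6, add 1 to 7 = 34
`running` takes the values: 6 → 7 → 9 → 12 → 16 → 21 → 27 → 34

Answer: 34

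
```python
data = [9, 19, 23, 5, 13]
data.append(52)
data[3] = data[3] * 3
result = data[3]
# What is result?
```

Trace:
`data = [9, 19, 23, 5, 13]` → data = [9, 19, 23, 5, 13]
`data.append(52)` → data = [9, 19, 23, 5, 13, 52]
`data[3] = data[3] * 3` → data = [9, 19, 23, 15, 13, 52]
`result = data[3]` → result = 15
So result = 15

Answer: 15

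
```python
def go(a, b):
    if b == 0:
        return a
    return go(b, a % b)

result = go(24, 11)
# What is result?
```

go(24, 11) -> go(11, 2) -> go(2, 1) -> go(1, 0) -> 1

Answer: 1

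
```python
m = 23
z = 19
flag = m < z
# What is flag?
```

Trace:
`m = 23` → m = 23
`z = 19` → z = 19
`flag = m < z` → flag = False
So flag = False

Answer: False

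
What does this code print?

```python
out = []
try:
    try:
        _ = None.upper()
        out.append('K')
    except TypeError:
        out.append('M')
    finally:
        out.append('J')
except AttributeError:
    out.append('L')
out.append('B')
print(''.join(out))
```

Execution trace: 'J' (inner finally) → 'L' (outer except AttributeError) → 'B' (after the try/except). Output: JLB

Answer: JLB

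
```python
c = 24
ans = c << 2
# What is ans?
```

Trace:
`c = 24` → c = 24
`ans = c << 2` → ans = 96
So ans = 96

Answer: 96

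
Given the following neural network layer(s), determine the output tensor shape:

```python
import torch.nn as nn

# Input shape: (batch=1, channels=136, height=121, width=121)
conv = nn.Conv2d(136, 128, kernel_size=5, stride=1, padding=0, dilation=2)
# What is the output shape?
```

Input: (1, 136, 121, 121) -> Output: (1, 128, 113, 113)

Answer: (1, 128, 113, 113)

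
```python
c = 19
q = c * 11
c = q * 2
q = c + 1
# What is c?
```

Trace:
`c = 19` → c = 19
`q = c * 11` → q = 209
`c = q * 2` → c = 418
`q = c + 1` → q = 419
So c = 418

Answer: 418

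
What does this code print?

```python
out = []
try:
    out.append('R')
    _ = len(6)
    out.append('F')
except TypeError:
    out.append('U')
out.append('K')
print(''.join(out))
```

Execution trace: 'R' (try body) → 'U' (except TypeError) → 'K' (after the try/except). Output: RUK

Answer: RUK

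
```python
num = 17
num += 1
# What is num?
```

Trace:
`num = 17` → num = 17
`num += 1` → num = 18
So num = 18

Answer: 18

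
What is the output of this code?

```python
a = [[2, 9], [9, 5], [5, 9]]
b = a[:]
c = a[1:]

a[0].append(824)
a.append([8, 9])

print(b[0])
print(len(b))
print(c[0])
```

Key concept: slice with nested mutation.
Step by step:
`a = [[2, 9], [9, 5], [5, 9]]` → a = [[2, 9], [9, 5], [5, 9]]
`b = a[:]` → b = [[2, 9], [9, 5], [5, 9]]
`c = a[1:]` → c = [[9, 5], [5, 9]]
`a[0].append(824)` → a = [[2, 9, 824], [9, 5], [5, 9]]; b = [[2, 9, 824], [9, 5], [5, 9]]
`a.append([8, 9])` → a = [[2, 9, 824], [9, 5], [5, 9], [8, 9]]
`print(b[0])` → prints [2, 9, 824]
`print(len(b))` → prints 3
`print(c[0])` → prints [9, 5]

Answer:
[2, 9, 824]
3
[9, 5]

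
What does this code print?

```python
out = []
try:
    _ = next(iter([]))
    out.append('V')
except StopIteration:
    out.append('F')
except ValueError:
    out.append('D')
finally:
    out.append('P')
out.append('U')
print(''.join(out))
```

Execution trace: 'F' (except StopIteration) → 'P' (finally) → 'U' (after the try/except). Output: FPU

Answer: FPU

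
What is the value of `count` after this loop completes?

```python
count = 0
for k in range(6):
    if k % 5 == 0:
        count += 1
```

Count numbers divisible by 5 in range(6)
`count` takes the values: 0 → 1 → 2

Answer: 2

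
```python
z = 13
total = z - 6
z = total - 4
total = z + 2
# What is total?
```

Trace:
`z = 13` → z = 13
`total = z - 6` → total = 7
`z = total - 4` → z = 3
`total = z + 2` → total = 5
So total = 5

Answer: 5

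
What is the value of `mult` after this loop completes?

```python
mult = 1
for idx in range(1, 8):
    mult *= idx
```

7! = 5040
`mult` takes the values: 1 → 2 → 6 → 24 → 120 → 720 → 5040

Answer: 5040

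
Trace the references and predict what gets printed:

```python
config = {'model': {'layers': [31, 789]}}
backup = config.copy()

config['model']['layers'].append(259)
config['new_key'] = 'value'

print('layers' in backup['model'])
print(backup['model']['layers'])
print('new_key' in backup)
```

Key concept: shallow copy gotcha with nested dict.
Step by step:
`config = {'model': {'layers': [31, 789]}}` → config = {'model': {'layers': [31, 789]}}
`backup = config.copy()` → backup = {'model': {'layers': [31, 789]}}
`config['model']['layers'].append(259)` → config = {'model': {'layers': [31, 789, 259]}}; backup = {'model': {'layers': [31, 789, 259]}}
`config['new_key'] = 'value'` → config = {'model': {'layers': [31, 789, 259]}, 'new_key': 'value'}
`print('layers' in backup['model'])` → prints True
`print(backup['model']['layers'])` → prints [31, 789, 259]
`print('new_key' in backup)` → prints False

Answer:
True
[31, 789, 259]
False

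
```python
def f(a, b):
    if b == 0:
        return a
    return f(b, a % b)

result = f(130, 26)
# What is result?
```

f(130, 26) -> f(26, 0) -> 26

Answer: 26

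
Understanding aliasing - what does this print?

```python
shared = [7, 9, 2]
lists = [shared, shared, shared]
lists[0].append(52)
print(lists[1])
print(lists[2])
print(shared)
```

Key concept: list of same reference.
Step by step:
`shared = [7, 9, 2]` → shared = [7, 9, 2]
`lists = [shared, shared, shared]` → lists = [[7, 9, 2], [7, 9, 2], [7, 9, 2]]
`lists[0].append(52)` → shared = [7, 9, 2, 52]; lists = [[7, 9, 2, 52], [7, 9, 2, 52], [7, 9, 2, 52]]
`print(lists[1])` → prints [7, 9, 2, 52]
`print(lists[2])` → prints [7, 9, 2, 52]
`print(shared)` → prints [7, 9, 2, 52]

Answer:
[7, 9, 2, 52]
[7, 9, 2, 52]
[7, 9, 2, 52]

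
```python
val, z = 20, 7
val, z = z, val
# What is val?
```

Trace:
`val, z = 20, 7` → val = 20; z = 7
`val, z = z, val` → val = 7; z = 20
So val = 7

Answer: 7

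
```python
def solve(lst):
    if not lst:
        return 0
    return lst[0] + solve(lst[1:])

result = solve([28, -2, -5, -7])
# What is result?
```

28 + (-2) + (-5) + (-7) + 0 = 14

Answer: 14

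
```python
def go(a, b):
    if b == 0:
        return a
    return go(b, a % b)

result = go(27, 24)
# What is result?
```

go(27, 24) -> go(24, 3) -> go(3, 0) -> 3

Answer: 3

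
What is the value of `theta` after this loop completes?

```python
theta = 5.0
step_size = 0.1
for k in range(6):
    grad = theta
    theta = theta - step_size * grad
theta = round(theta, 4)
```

Gradient descent: w = 5.0 * (1 - 0.1)^6
`theta` takes the values: 5.0 → 4.5 → 4.05 → 3.645 → 3.2805 → 2.95245 → 2.657205 → 2.6572

Answer: 2.6572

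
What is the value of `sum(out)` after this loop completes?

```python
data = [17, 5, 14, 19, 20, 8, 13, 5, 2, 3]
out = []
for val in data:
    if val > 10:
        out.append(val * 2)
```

Sum of doubled values > 10
`out` takes the values: [] → [34] → [34, 28] → [34, 28, 38] → [34, 28, 38, 40] → [34, 28, 38, 40, 26]
So `sum(out)` = 166

Answer: 166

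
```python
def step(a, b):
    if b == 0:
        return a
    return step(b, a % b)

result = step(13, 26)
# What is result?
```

step(13, 26) -> step(26, 13) -> step(13, 0) -> 13

Answer: 13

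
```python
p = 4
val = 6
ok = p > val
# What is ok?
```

Trace:
`p = 4` → p = 4
`val = 6` → val = 6
`ok = p > val` → ok = False
So ok = False

Answer: False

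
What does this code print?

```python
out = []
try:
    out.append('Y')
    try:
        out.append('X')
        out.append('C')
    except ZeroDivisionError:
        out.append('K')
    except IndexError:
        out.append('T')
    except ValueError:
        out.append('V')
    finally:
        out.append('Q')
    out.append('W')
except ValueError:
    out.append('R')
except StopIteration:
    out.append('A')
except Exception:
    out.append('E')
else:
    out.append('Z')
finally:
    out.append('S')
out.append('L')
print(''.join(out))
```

Execution trace: 'Y' (try body) → 'X' (inner try body) → 'C' (inner try body, no exception) → 'Q' (inner finally) → 'W' (try body, no exception) → 'Z' (else) → 'S' (finally) → 'L' (after the try/except). Output: YXCQWZSL

Answer: YXCQWZSL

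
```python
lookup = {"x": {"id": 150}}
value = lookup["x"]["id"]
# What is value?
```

Trace:
`lookup = {"x": {"id": 150}}` → lookup = {'x': {'id': 150}}
`value = lookup["x"]["id"]` → value = 150
So value = 150

Answer: 150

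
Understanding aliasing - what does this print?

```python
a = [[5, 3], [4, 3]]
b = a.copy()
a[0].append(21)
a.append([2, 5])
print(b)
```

Key concept: shallow copy with nested lists.
Step by step:
`a = [[5, 3], [4, 3]]` → a = [[5, 3], [4, 3]]
`b = a.copy()` → b = [[5, 3], [4, 3]]
`a[0].append(21)` → a = [[5, 3, 21], [4, 3]]; b = [[5, 3, 21], [4, 3]]
`a.append([2, 5])` → a = [[5, 3, 21], [4, 3], [2, 5]]
`print(b)` → prints [[5, 3, 21], [4, 3]]

Answer: [[5, 3, 21], [4, 3]]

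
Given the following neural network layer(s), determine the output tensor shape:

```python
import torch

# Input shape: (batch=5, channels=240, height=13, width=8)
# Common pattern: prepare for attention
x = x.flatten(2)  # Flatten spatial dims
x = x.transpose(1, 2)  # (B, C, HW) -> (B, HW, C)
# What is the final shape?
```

Input: (5, 240, 13, 8) -> after flatten(2): (5, 240, 104) -> Output: (5, 104, 240)

Answer: (5, 104, 240)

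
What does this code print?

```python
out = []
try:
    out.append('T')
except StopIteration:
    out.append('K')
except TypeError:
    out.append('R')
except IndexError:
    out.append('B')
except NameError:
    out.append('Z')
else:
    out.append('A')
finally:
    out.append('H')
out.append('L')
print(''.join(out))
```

Execution trace: 'T' (try body, no exception) → 'A' (else) → 'H' (finally) → 'L' (after the try/except). Output: TAHL

Answer: TAHL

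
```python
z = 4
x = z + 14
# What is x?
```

Trace:
`z = 4` → z = 4
`x = z + 14` → x = 18
So x = 18

Answer: 18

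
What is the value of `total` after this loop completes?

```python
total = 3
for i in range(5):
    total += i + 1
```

Start at 3, add 1 to 5 = 18
`total` takes the values: 3 → 4 → 6 → 9 → 13 → 18

Answer: 18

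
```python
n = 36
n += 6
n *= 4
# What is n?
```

Trace:
`n = 36` → n = 36
`n += 6` → n = 42
`n *= 4` → n = 168
So n = 168

Answer: 168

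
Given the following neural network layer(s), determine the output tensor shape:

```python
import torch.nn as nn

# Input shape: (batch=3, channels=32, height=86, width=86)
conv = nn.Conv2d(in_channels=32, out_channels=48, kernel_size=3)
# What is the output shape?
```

Input: (3, 32, 86, 86) -> Output: (3, 48, 84, 84)

Answer: (3, 48, 84, 84)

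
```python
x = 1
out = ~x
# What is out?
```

Trace:
`x = 1` → x = 1
`out = ~x` → out = -2
So out = -2

Answer: -2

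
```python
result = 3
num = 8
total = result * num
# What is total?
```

Trace:
`result = 3` → result = 3
`num = 8` → num = 8
`total = result * num` → total = 24
So total = 24

Answer: 24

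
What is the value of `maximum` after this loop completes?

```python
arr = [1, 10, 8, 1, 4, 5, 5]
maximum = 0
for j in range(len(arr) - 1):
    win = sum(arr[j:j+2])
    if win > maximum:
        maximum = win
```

Max sum of 2-element window in [1, 10, 8, 1, 4, 5, 5]
`maximum` takes the values: 0 → 11 → 18

Answer: 18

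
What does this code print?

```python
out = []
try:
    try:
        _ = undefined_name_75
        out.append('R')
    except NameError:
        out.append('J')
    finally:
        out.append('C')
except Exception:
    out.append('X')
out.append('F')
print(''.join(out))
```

Execution trace: 'J' (inner except NameError) → 'C' (inner finally) → 'F' (after the try/except). Output: JCF

Answer: JCF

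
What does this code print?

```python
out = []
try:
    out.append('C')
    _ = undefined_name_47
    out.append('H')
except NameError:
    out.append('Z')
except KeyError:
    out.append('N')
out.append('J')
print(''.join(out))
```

Execution trace: 'C' (try body) → 'Z' (except NameError) → 'J' (after the try/except). Output: CZJ

Answer: CZJ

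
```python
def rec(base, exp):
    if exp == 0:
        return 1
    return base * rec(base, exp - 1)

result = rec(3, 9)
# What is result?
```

rec(3, 9) = 3 * 3 * 3 * 3 * 3 * 3 * 3 * 3 * 3 = 19683

Answer: 19683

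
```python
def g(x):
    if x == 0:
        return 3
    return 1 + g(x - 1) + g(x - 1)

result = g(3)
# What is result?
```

g(x) = 1 + 2·g(x-1), g(0)=3. Closed form: (3+1)·2^3 - 1 = 31.

Answer: 31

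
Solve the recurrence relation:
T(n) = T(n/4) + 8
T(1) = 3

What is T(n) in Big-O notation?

Each step divides n by 4 and adds 8. After log_4(n) steps we reach T(1)=3. So T(n) = 8·log_4(n) + 3 = O(log n).

Answer: O(log n)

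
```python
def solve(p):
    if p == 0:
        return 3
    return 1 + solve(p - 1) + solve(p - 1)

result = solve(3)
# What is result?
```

solve(p) = 1 + 2·solve(p-1), solve(0)=3. Closed form: (3+1)·2^3 - 1 = 31.

Answer: 31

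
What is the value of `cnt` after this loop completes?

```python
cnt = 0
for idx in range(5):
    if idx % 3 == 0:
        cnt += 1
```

Count numbers divisible by 3 in range(5)
`cnt` takes the values: 0 → 1 → 2

Answer: 2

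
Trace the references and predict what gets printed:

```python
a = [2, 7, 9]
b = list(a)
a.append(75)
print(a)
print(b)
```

Key concept: list() constructor creates copy.
Step by step:
`a = [2, 7, 9]` → a = [2, 7, 9]
`b = list(a)` → b = [2, 7, 9]
`a.append(75)` → a = [2, 7, 9, 75]
`print(a)` → prints [2, 7, 9, 75]
`print(b)` → prints [2, 7, 9]

Answer:
[2, 7, 9, 75]
[2, 7, 9]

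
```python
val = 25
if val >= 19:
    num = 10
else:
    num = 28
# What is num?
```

Trace:
`val = 25` → val = 25
`if val >= 19: ...` → val >= 19 is True → num = 10
So num = 10

Answer: 10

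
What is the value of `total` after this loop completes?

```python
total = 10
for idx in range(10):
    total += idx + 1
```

Start at 10, add 1 to 10 = 65
`total` takes the values: 10 → 11 → 13 → 16 → 20 → 25 → 31 → 38 → 46 → 55 → 65

Answer: 65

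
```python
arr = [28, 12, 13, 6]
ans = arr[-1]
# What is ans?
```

Trace:
`arr = [28, 12, 13, 6]` → arr = [28, 12, 13, 6]
`ans = arr[-1]` → ans = 6
So ans = 6

Answer: 6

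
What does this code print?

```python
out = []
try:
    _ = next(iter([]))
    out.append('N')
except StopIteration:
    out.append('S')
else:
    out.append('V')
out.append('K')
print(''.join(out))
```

Execution trace: 'S' (except StopIteration) → 'K' (after the try/except). Output: SK

Answer: SK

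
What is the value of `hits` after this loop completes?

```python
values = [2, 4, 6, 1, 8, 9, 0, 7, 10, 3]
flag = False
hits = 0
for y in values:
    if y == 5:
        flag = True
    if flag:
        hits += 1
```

Count elements after first 5 in [2, 4, 6, 1, 8, 9, 0, 7, 10, 3]
`hits` takes the values: 0

Answer: 0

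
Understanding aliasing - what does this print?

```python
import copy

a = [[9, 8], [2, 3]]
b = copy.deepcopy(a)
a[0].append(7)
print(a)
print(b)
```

Key concept: deep copy is fully independent.
Step by step:
`a = [[9, 8], [2, 3]]` → a = [[9, 8], [2, 3]]
`b = copy.deepcopy(a)` → b = [[9, 8], [2, 3]]
`a[0].append(7)` → a = [[9, 8, 7], [2, 3]]
`print(a)` → prints [[9, 8, 7], [2, 3]]
`print(b)` → prints [[9, 8], [2, 3]]

Answer:
[[9, 8, 7], [2, 3]]
[[9, 8], [2, 3]]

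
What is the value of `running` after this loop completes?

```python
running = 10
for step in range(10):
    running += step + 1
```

Start at 10, add 1 to 10 = 65
`running` takes the values: 10 → 11 → 13 → 16 → 20 → 25 → 31 → 38 → 46 → 55 → 65

Answer: 65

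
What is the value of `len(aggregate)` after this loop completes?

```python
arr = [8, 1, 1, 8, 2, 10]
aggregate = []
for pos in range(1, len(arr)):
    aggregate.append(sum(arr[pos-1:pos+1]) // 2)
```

Number of 2-element averages
`aggregate` takes the values: [] → [4] → [4, 1] → [4, 1, 4] → [4, 1, 4, 5] → [4, 1, 4, 5, 6]
So `len(aggregate)` = 5

Answer: 5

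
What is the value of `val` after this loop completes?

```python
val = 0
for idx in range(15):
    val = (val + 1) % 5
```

Increment mod 5, 15 times = 0
`val` takes the values: 0 → 1 → 2 → 3 → 4 → 0 → 1 → 2 → 3 → 4 → 0 → 1 → 2 → 3 → 4 → 0

Answer: 0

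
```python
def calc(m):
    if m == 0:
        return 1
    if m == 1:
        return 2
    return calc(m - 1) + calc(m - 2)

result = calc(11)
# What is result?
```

Build up from base cases: calc(0)=1, calc(1)=2, calc(2)=3, calc(3)=5, calc(4)=8, calc(5)=13, calc(6)=21, ..., calc(11)=233

Answer: 233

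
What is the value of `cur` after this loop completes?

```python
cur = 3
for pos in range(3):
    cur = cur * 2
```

Multiply by 2, 3 times: 3 * 2^3 = 24
`cur` takes the values: 3 → 6 → 12 → 24

Answer: 24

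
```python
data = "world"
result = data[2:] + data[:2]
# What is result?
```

Trace:
`data = "world"` → data = 'world'
`result = data[2:] + data[:2]` → result = 'rldwo'
So result = 'rldwo'

Answer: 'rldwo'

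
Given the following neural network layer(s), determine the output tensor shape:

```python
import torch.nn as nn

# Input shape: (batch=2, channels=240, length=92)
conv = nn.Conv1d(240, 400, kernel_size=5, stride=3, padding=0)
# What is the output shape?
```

Input: (2, 240, 92) -> Output: (2, 400, 30)

Answer: (2, 400, 30)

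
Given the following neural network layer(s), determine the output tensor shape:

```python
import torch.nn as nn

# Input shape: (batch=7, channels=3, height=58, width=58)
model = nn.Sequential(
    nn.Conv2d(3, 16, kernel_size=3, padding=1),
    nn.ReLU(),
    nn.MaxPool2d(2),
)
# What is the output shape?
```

Input: (7, 3, 58, 58) -> after Conv2d: (7, 16, 58, 58) -> after ReLU: (7, 16, 58, 58) -> Output: (7, 16, 29, 29)

Answer: (7, 16, 29, 29)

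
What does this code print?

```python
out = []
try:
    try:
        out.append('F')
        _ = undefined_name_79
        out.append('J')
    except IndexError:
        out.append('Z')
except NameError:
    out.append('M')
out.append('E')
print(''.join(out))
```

Execution trace: 'F' (try body) → 'M' (outer except NameError) → 'E' (after the try/except). Output: FME

Answer: FME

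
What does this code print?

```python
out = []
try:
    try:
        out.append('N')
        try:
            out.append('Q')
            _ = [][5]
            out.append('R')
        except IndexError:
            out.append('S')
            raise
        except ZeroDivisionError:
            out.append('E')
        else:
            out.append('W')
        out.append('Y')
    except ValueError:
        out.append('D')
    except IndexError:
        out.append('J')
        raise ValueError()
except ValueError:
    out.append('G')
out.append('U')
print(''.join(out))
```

Execution trace: 'N' (try body) → 'Q' (inner try body) → 'S' (inner except IndexError) → 'J' (except IndexError) → 'G' (outer except ValueError) → 'U' (after the try/except). Output: NQSJGU

Answer: NQSJGU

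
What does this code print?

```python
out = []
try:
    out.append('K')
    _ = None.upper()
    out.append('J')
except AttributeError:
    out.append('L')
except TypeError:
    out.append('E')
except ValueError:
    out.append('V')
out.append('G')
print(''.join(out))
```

Execution trace: 'K' (try body) → 'L' (except AttributeError) → 'G' (after the try/except). Output: KLG

Answer: KLG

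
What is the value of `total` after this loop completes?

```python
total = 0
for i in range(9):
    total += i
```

Sum of 0 to 8 = 36
`total` takes the values: 0 → 1 → 3 → 6 → 10 → 15 → 21 → 28 → 36

Answer: 36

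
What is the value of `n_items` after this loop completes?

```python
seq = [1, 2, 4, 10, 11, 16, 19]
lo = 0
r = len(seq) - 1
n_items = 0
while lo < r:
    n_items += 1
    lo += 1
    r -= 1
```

Iterations until pointers meet (list length 7)
`n_items` takes the values: 0 → 1 → 2 → 3

Answer: 3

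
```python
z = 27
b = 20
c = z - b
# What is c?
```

Trace:
`z = 27` → z = 27
`b = 20` → b = 20
`c = z - b` → c = 7
So c = 7

Answer: 7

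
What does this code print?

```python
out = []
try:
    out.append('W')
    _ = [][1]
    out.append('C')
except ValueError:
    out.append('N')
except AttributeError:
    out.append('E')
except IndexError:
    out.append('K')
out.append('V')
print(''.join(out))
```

Execution trace: 'W' (try body) → 'K' (except IndexError) → 'V' (after the try/except). Output: WKV

Answer: WKV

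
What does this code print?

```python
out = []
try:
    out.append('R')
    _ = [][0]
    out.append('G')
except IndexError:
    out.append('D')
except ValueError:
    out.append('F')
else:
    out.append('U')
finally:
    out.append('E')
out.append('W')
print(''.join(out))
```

Execution trace: 'R' (try body) → 'D' (except IndexError) → 'E' (finally) → 'W' (after the try/except). Output: RDEW

Answer: RDEW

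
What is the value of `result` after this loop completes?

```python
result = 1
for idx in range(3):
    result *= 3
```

3^3 = 27
`result` takes the values: 1 → 3 → 9 → 27

Answer: 27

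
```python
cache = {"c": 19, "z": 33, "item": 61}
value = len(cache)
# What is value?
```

Trace:
`cache = {"c": 19, "z": 33, "item": 61}` → cache = {'c': 19, 'z': 33, 'item': 61}
`value = len(cache)` → value = 3
So value = 3

Answer: 3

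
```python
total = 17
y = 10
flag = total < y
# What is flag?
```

Trace:
`total = 17` → total = 17
`y = 10` → y = 10
`flag = total < y` → flag = False
So flag = False

Answer: False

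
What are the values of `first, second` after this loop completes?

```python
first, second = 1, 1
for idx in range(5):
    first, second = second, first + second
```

Fibonacci: after 5 iterations
`first, second` takes the values: (1, 1) → (1, 2) → (2, 3) → (3, 5) → (5, 8) → (8, 13)

Answer: 8, 13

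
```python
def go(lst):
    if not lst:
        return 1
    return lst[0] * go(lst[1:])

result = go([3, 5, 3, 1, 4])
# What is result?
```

Product over [3, 5, 3, 1, 4] = 3 * 5 * 3 * 1 * 4 = 180

Answer: 180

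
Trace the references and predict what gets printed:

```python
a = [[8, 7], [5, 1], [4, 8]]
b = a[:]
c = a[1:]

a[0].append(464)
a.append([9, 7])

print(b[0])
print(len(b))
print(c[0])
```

Key concept: slice with nested mutation.
Step by step:
`a = [[8, 7], [5, 1], [4, 8]]` → a = [[8, 7], [5, 1], [4, 8]]
`b = a[:]` → b = [[8, 7], [5, 1], [4, 8]]
`c = a[1:]` → c = [[5, 1], [4, 8]]
`a[0].append(464)` → a = [[8, 7, 464], [5, 1], [4, 8]]; b = [[8, 7, 464], [5, 1], [4, 8]]
`a.append([9, 7])` → a = [[8, 7, 464], [5, 1], [4, 8], [9, 7]]
`print(b[0])` → prints [8, 7, 464]
`print(len(b))` → prints 3
`print(c[0])` → prints [5, 1]

Answer:
[8, 7, 464]
3
[5, 1]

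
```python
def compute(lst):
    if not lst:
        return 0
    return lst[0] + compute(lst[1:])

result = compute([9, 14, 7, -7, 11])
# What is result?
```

9 + 14 + 7 + (-7) + 11 + 0 = 34

Answer: 34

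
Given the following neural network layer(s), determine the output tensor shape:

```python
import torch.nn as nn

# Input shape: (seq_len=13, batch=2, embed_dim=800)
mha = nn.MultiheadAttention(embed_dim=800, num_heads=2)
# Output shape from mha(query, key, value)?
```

Input: (13, 2, 800) -> Output: (13, 2, 800)

Answer: (13, 2, 800)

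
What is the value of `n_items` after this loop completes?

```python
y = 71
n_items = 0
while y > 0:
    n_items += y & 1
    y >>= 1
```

Count set bits in 71 (binary: 0b1000111)
`n_items` takes the values: 0 → 1 → 2 → 3 → 4

Answer: 4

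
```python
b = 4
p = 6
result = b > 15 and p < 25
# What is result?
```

Trace:
`b = 4` → b = 4
`p = 6` → p = 6
`result = b > 15 and p < 25` → result = False
So result = False

Answer: False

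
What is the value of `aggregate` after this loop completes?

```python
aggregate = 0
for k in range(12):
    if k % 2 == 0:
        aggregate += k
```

Sum of even numbers 0 to 11
`aggregate` takes the values: 0 → 2 → 6 → 12 → 20 → 30

Answer: 30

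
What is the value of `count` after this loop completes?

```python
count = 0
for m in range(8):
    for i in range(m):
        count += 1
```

Triangle number: 0+1+2+...+7
`count` takes the values: 0 → 1 → 2 → 3 → 4 → 5 → 6 → 7 → 8 → 9 → 10 → 11 → 12 → 13 → 14 → 15 → 16 → 17 → 18 → 19 → 20 → 21 → 22 → 23 → 24 → 25 → 26 → 27 → 28

Answer: 28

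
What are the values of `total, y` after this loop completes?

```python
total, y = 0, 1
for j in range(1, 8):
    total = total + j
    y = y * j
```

Sum and factorial of 1 to 7
`total, y` takes the values: (0, 1) → (1, 1) → (3, 1) → (3, 2) → (6, 2) → (6, 6) → (10, 6) → (10, 24) → (15, 24) → (15, 120) → (21, 120) → (21, 720) → (28, 720) → (28, 5040)

Answer: 28, 5040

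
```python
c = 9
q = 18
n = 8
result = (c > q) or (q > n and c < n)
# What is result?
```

Trace:
`c = 9` → c = 9
`q = 18` → q = 18
`n = 8` → n = 8
`result = (c > q) or (q > n and c < n)` → result = False
So result = False

Answer: False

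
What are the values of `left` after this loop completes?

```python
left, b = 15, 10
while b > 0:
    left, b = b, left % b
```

GCD of 15 and 10
`left` takes the values: 15 → 10 → 5

Answer: 5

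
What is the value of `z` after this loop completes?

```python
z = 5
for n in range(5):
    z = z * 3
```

Multiply by 3, 5 times: 5 * 3^5 = 1215
`z` takes the values: 5 → 15 → 45 → 135 → 405 → 1215

Answer: 1215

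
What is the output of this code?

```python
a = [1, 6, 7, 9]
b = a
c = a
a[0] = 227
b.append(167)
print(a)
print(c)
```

Key concept: multiple aliases.
Step by step:
`a = [1, 6, 7, 9]` → a = [1, 6, 7, 9]
`b = a` → b = [1, 6, 7, 9] (same object as a)
`c = a` → c = [1, 6, 7, 9] (same object as a, b)
`a[0] = 227` → a = [227, 6, 7, 9] (same object as b, c); b = [227, 6, 7, 9] (same object as a, c); c = [227, 6, 7, 9] (same object as a, b)
`b.append(167)` → a = [227, 6, 7, 9, 167] (same object as b, c); b = [227, 6, 7, 9, 167] (same object as a, c); c = [227, 6, 7, 9, 167] (same object as a, b)
`print(a)` → prints [227, 6, 7, 9, 167]
`print(c)` → prints [227, 6, 7, 9, 167]

Answer:
[227, 6, 7, 9, 167]
[227, 6, 7, 9, 167]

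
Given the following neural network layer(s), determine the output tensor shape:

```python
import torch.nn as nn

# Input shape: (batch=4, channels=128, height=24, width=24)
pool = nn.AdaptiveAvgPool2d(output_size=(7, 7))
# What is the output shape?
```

Input: (4, 128, 24, 24) -> Output: (4, 128, 7, 7)

Answer: (4, 128, 7, 7)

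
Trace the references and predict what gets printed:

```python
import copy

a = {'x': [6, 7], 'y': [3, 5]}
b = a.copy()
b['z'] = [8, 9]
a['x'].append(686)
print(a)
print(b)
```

Key concept: shallow copy of dict with mutable values.
Step by step:
`a = {'x': [6, 7], 'y': [3, 5]}` → a = {'x': [6, 7], 'y': [3, 5]}
`b = a.copy()` → b = {'x': [6, 7], 'y': [3, 5]}
`b['z'] = [8, 9]` → b = {'x': [6, 7], 'y': [3, 5], 'z': [8, 9]}
`a['x'].append(686)` → a = {'x': [6, 7, 686], 'y': [3, 5]}; b = {'x': [6, 7, 686], 'y': [3, 5], 'z': [8, 9]}
`print(a)` → prints {'x': [6, 7, 686], 'y': [3, 5]}
`print(b)` → prints {'x': [6, 7, 686], 'y': [3, 5], 'z': [8, 9]}

Answer:
{'x': [6, 7, 686], 'y': [3, 5]}
{'x': [6, 7, 686], 'y': [3, 5], 'z': [8, 9]}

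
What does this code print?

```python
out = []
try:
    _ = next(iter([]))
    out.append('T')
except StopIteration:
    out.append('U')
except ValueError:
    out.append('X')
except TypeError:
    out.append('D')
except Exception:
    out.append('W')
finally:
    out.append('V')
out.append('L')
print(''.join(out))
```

Execution trace: 'U' (except StopIteration) → 'V' (finally) → 'L' (after the try/except). Output: UVL

Answer: UVL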